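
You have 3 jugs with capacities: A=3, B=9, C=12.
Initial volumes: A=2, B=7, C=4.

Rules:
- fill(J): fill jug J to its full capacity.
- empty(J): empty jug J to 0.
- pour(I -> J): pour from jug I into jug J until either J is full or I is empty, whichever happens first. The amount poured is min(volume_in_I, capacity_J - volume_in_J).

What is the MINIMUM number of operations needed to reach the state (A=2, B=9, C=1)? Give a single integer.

Answer: 4

Derivation:
BFS from (A=2, B=7, C=4). One shortest path:
  1. fill(C) -> (A=2 B=7 C=12)
  2. pour(C -> B) -> (A=2 B=9 C=10)
  3. empty(B) -> (A=2 B=0 C=10)
  4. pour(C -> B) -> (A=2 B=9 C=1)
Reached target in 4 moves.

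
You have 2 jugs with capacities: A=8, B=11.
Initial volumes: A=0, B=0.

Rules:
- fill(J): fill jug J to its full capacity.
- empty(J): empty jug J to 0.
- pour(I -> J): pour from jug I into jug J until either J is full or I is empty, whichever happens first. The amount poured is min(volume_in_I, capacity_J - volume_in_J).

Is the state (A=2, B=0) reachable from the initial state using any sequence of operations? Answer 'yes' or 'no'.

BFS from (A=0, B=0):
  1. fill(A) -> (A=8 B=0)
  2. pour(A -> B) -> (A=0 B=8)
  3. fill(A) -> (A=8 B=8)
  4. pour(A -> B) -> (A=5 B=11)
  5. empty(B) -> (A=5 B=0)
  6. pour(A -> B) -> (A=0 B=5)
  7. fill(A) -> (A=8 B=5)
  8. pour(A -> B) -> (A=2 B=11)
  9. empty(B) -> (A=2 B=0)
Target reached → yes.

Answer: yes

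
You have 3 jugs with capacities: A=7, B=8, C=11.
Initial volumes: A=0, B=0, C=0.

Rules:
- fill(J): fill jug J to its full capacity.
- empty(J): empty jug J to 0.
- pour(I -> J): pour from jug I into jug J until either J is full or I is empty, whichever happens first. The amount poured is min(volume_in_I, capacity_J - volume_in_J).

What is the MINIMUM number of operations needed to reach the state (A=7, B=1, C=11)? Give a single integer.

Answer: 3

Derivation:
BFS from (A=0, B=0, C=0). One shortest path:
  1. fill(B) -> (A=0 B=8 C=0)
  2. fill(C) -> (A=0 B=8 C=11)
  3. pour(B -> A) -> (A=7 B=1 C=11)
Reached target in 3 moves.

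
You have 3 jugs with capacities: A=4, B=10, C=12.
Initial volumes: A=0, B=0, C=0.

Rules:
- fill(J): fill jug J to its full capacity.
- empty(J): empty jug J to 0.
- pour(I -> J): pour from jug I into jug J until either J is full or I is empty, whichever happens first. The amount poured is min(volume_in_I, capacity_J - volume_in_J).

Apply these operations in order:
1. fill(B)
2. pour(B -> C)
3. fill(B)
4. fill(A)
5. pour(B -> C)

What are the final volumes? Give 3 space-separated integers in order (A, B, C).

Answer: 4 8 12

Derivation:
Step 1: fill(B) -> (A=0 B=10 C=0)
Step 2: pour(B -> C) -> (A=0 B=0 C=10)
Step 3: fill(B) -> (A=0 B=10 C=10)
Step 4: fill(A) -> (A=4 B=10 C=10)
Step 5: pour(B -> C) -> (A=4 B=8 C=12)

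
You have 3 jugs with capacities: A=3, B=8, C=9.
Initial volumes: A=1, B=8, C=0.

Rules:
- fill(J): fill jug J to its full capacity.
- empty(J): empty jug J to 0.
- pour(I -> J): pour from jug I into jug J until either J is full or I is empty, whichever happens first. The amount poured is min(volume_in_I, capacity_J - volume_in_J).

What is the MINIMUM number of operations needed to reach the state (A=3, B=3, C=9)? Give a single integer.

BFS from (A=1, B=8, C=0). One shortest path:
  1. fill(C) -> (A=1 B=8 C=9)
  2. pour(B -> A) -> (A=3 B=6 C=9)
  3. empty(A) -> (A=0 B=6 C=9)
  4. pour(B -> A) -> (A=3 B=3 C=9)
Reached target in 4 moves.

Answer: 4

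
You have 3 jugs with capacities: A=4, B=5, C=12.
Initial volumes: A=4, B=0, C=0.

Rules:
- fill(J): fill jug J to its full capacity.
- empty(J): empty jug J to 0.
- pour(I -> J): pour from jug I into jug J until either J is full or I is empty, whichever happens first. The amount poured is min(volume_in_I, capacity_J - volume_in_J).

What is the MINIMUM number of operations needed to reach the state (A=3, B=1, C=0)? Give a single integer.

Answer: 6

Derivation:
BFS from (A=4, B=0, C=0). One shortest path:
  1. fill(C) -> (A=4 B=0 C=12)
  2. pour(A -> B) -> (A=0 B=4 C=12)
  3. pour(C -> A) -> (A=4 B=4 C=8)
  4. pour(A -> B) -> (A=3 B=5 C=8)
  5. pour(B -> C) -> (A=3 B=1 C=12)
  6. empty(C) -> (A=3 B=1 C=0)
Reached target in 6 moves.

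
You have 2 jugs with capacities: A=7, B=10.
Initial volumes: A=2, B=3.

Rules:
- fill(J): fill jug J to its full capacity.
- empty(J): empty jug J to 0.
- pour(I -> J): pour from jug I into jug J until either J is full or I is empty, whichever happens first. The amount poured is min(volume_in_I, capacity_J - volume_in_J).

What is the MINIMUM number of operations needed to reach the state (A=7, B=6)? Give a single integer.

Answer: 4

Derivation:
BFS from (A=2, B=3). One shortest path:
  1. empty(A) -> (A=0 B=3)
  2. pour(B -> A) -> (A=3 B=0)
  3. fill(B) -> (A=3 B=10)
  4. pour(B -> A) -> (A=7 B=6)
Reached target in 4 moves.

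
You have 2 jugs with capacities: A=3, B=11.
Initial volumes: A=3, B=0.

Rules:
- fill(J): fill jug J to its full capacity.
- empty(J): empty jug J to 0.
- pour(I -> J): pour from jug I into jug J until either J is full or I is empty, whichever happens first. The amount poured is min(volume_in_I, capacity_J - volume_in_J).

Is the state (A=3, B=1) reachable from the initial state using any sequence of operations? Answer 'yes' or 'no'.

BFS from (A=3, B=0):
  1. pour(A -> B) -> (A=0 B=3)
  2. fill(A) -> (A=3 B=3)
  3. pour(A -> B) -> (A=0 B=6)
  4. fill(A) -> (A=3 B=6)
  5. pour(A -> B) -> (A=0 B=9)
  6. fill(A) -> (A=3 B=9)
  7. pour(A -> B) -> (A=1 B=11)
  8. empty(B) -> (A=1 B=0)
  9. pour(A -> B) -> (A=0 B=1)
  10. fill(A) -> (A=3 B=1)
Target reached → yes.

Answer: yes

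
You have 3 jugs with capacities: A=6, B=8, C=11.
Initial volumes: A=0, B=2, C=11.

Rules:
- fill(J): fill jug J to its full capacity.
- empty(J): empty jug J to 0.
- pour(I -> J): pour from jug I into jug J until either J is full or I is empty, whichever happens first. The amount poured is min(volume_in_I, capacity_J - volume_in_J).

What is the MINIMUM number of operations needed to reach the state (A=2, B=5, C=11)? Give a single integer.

Answer: 5

Derivation:
BFS from (A=0, B=2, C=11). One shortest path:
  1. pour(C -> A) -> (A=6 B=2 C=5)
  2. empty(A) -> (A=0 B=2 C=5)
  3. pour(B -> A) -> (A=2 B=0 C=5)
  4. pour(C -> B) -> (A=2 B=5 C=0)
  5. fill(C) -> (A=2 B=5 C=11)
Reached target in 5 moves.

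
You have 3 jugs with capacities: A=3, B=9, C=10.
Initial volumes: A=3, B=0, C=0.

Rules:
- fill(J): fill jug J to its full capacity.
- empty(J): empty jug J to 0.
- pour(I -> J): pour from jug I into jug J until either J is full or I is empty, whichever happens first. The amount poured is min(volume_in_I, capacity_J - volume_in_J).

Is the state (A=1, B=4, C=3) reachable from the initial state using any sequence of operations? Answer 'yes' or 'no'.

BFS explored all 296 reachable states.
Reachable set includes: (0,0,0), (0,0,1), (0,0,2), (0,0,3), (0,0,4), (0,0,5), (0,0,6), (0,0,7), (0,0,8), (0,0,9), (0,0,10), (0,1,0) ...
Target (A=1, B=4, C=3) not in reachable set → no.

Answer: no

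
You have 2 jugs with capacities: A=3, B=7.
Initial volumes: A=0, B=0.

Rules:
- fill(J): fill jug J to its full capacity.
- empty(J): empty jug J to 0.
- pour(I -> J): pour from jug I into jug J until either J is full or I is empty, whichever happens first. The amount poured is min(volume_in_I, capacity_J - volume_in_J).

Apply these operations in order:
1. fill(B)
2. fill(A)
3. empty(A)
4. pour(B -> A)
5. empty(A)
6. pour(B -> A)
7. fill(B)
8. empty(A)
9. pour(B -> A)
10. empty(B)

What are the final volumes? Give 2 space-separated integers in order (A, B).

Answer: 3 0

Derivation:
Step 1: fill(B) -> (A=0 B=7)
Step 2: fill(A) -> (A=3 B=7)
Step 3: empty(A) -> (A=0 B=7)
Step 4: pour(B -> A) -> (A=3 B=4)
Step 5: empty(A) -> (A=0 B=4)
Step 6: pour(B -> A) -> (A=3 B=1)
Step 7: fill(B) -> (A=3 B=7)
Step 8: empty(A) -> (A=0 B=7)
Step 9: pour(B -> A) -> (A=3 B=4)
Step 10: empty(B) -> (A=3 B=0)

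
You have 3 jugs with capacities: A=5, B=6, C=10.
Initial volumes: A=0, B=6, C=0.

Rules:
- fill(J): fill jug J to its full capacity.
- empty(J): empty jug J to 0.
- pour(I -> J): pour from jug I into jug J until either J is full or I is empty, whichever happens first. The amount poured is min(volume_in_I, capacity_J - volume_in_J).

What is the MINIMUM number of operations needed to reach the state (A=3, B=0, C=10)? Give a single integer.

BFS from (A=0, B=6, C=0). One shortest path:
  1. pour(B -> A) -> (A=5 B=1 C=0)
  2. empty(A) -> (A=0 B=1 C=0)
  3. pour(B -> A) -> (A=1 B=0 C=0)
  4. fill(B) -> (A=1 B=6 C=0)
  5. pour(B -> C) -> (A=1 B=0 C=6)
  6. fill(B) -> (A=1 B=6 C=6)
  7. pour(B -> C) -> (A=1 B=2 C=10)
  8. pour(B -> A) -> (A=3 B=0 C=10)
Reached target in 8 moves.

Answer: 8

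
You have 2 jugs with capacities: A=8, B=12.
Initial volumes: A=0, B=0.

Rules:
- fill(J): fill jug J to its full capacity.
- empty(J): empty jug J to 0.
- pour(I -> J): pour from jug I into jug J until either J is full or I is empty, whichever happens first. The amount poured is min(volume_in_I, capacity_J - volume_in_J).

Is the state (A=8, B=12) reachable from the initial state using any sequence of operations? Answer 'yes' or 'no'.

BFS from (A=0, B=0):
  1. fill(A) -> (A=8 B=0)
  2. fill(B) -> (A=8 B=12)
Target reached → yes.

Answer: yes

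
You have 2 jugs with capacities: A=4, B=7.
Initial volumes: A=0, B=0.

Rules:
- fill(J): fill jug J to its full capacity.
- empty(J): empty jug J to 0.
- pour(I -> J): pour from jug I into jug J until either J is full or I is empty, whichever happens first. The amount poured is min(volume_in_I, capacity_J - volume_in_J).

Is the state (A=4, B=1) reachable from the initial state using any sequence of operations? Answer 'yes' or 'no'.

Answer: yes

Derivation:
BFS from (A=0, B=0):
  1. fill(A) -> (A=4 B=0)
  2. pour(A -> B) -> (A=0 B=4)
  3. fill(A) -> (A=4 B=4)
  4. pour(A -> B) -> (A=1 B=7)
  5. empty(B) -> (A=1 B=0)
  6. pour(A -> B) -> (A=0 B=1)
  7. fill(A) -> (A=4 B=1)
Target reached → yes.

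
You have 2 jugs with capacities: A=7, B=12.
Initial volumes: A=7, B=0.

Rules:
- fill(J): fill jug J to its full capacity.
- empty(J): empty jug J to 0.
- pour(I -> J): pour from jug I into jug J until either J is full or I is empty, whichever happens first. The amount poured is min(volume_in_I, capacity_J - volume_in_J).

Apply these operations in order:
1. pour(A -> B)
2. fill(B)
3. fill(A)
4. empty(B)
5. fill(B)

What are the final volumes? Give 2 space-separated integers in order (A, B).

Step 1: pour(A -> B) -> (A=0 B=7)
Step 2: fill(B) -> (A=0 B=12)
Step 3: fill(A) -> (A=7 B=12)
Step 4: empty(B) -> (A=7 B=0)
Step 5: fill(B) -> (A=7 B=12)

Answer: 7 12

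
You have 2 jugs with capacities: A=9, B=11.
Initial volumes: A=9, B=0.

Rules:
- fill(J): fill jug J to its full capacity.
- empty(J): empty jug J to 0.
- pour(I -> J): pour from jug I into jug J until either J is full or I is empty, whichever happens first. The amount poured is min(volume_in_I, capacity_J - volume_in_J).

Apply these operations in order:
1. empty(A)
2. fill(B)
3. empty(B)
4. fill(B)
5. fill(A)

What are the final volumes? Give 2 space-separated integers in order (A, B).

Step 1: empty(A) -> (A=0 B=0)
Step 2: fill(B) -> (A=0 B=11)
Step 3: empty(B) -> (A=0 B=0)
Step 4: fill(B) -> (A=0 B=11)
Step 5: fill(A) -> (A=9 B=11)

Answer: 9 11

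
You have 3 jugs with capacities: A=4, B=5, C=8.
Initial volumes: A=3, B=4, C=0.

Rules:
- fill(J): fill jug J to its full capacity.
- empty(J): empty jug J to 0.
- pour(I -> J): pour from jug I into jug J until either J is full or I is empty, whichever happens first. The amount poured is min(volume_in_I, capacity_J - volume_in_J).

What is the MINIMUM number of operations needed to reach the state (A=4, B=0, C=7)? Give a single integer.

Answer: 3

Derivation:
BFS from (A=3, B=4, C=0). One shortest path:
  1. empty(B) -> (A=3 B=0 C=0)
  2. fill(C) -> (A=3 B=0 C=8)
  3. pour(C -> A) -> (A=4 B=0 C=7)
Reached target in 3 moves.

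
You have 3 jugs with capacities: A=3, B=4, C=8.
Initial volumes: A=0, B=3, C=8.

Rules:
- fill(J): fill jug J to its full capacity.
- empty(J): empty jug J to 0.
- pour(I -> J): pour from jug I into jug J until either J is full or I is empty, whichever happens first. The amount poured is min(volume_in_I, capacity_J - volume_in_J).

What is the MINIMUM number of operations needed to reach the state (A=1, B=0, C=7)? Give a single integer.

BFS from (A=0, B=3, C=8). One shortest path:
  1. pour(C -> B) -> (A=0 B=4 C=7)
  2. pour(B -> A) -> (A=3 B=1 C=7)
  3. empty(A) -> (A=0 B=1 C=7)
  4. pour(B -> A) -> (A=1 B=0 C=7)
Reached target in 4 moves.

Answer: 4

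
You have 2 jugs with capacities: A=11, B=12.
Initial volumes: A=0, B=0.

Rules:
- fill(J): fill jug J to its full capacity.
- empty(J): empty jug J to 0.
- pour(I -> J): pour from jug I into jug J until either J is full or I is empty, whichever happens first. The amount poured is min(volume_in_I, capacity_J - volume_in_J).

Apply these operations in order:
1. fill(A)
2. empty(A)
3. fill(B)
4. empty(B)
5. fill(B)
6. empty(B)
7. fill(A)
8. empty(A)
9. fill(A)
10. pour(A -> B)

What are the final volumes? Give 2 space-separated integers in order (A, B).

Answer: 0 11

Derivation:
Step 1: fill(A) -> (A=11 B=0)
Step 2: empty(A) -> (A=0 B=0)
Step 3: fill(B) -> (A=0 B=12)
Step 4: empty(B) -> (A=0 B=0)
Step 5: fill(B) -> (A=0 B=12)
Step 6: empty(B) -> (A=0 B=0)
Step 7: fill(A) -> (A=11 B=0)
Step 8: empty(A) -> (A=0 B=0)
Step 9: fill(A) -> (A=11 B=0)
Step 10: pour(A -> B) -> (A=0 B=11)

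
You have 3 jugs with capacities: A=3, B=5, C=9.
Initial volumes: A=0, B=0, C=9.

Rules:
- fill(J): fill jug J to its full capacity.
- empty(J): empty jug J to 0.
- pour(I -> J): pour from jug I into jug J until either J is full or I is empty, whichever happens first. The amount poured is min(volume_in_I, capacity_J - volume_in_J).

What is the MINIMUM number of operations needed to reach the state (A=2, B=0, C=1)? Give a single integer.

Answer: 6

Derivation:
BFS from (A=0, B=0, C=9). One shortest path:
  1. pour(C -> A) -> (A=3 B=0 C=6)
  2. empty(A) -> (A=0 B=0 C=6)
  3. pour(C -> B) -> (A=0 B=5 C=1)
  4. pour(B -> A) -> (A=3 B=2 C=1)
  5. empty(A) -> (A=0 B=2 C=1)
  6. pour(B -> A) -> (A=2 B=0 C=1)
Reached target in 6 moves.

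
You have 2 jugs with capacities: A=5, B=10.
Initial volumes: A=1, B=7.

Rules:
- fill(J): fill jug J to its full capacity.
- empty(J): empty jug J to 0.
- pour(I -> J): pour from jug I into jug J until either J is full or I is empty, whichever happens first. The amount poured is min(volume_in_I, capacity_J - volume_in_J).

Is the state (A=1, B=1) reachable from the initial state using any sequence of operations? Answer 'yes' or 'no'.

BFS explored all 25 reachable states.
Reachable set includes: (0,0), (0,1), (0,2), (0,3), (0,5), (0,6), (0,7), (0,8), (0,10), (1,0), (1,7), (1,10) ...
Target (A=1, B=1) not in reachable set → no.

Answer: no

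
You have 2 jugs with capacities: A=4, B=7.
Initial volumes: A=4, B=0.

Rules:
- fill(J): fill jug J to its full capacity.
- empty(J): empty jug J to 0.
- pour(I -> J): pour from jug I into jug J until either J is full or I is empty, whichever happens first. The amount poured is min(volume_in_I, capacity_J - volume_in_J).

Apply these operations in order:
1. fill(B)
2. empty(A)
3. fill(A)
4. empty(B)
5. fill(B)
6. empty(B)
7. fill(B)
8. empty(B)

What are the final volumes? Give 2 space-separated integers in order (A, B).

Answer: 4 0

Derivation:
Step 1: fill(B) -> (A=4 B=7)
Step 2: empty(A) -> (A=0 B=7)
Step 3: fill(A) -> (A=4 B=7)
Step 4: empty(B) -> (A=4 B=0)
Step 5: fill(B) -> (A=4 B=7)
Step 6: empty(B) -> (A=4 B=0)
Step 7: fill(B) -> (A=4 B=7)
Step 8: empty(B) -> (A=4 B=0)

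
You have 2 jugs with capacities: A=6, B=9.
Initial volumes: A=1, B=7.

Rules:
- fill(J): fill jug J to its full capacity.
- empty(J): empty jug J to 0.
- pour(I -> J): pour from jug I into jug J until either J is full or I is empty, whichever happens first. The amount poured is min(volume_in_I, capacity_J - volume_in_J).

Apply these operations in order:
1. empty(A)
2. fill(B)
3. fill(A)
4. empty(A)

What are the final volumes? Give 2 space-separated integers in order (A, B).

Answer: 0 9

Derivation:
Step 1: empty(A) -> (A=0 B=7)
Step 2: fill(B) -> (A=0 B=9)
Step 3: fill(A) -> (A=6 B=9)
Step 4: empty(A) -> (A=0 B=9)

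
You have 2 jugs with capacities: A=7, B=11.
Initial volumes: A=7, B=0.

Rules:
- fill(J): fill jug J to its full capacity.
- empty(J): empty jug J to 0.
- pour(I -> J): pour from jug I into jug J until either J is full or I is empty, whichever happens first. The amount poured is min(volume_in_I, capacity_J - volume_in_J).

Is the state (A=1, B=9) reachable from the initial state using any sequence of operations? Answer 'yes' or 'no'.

BFS explored all 36 reachable states.
Reachable set includes: (0,0), (0,1), (0,2), (0,3), (0,4), (0,5), (0,6), (0,7), (0,8), (0,9), (0,10), (0,11) ...
Target (A=1, B=9) not in reachable set → no.

Answer: no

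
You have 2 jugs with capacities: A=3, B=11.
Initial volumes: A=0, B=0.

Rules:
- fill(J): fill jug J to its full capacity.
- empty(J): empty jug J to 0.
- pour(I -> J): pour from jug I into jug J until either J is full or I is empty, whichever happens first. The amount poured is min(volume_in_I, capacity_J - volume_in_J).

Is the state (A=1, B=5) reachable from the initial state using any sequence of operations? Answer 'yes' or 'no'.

BFS explored all 28 reachable states.
Reachable set includes: (0,0), (0,1), (0,2), (0,3), (0,4), (0,5), (0,6), (0,7), (0,8), (0,9), (0,10), (0,11) ...
Target (A=1, B=5) not in reachable set → no.

Answer: no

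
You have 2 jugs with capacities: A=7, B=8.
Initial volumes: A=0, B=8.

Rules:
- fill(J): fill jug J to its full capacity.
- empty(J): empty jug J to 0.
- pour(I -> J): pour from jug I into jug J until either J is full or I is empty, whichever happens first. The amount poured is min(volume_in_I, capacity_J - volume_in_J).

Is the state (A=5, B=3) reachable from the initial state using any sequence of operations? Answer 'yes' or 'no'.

Answer: no

Derivation:
BFS explored all 30 reachable states.
Reachable set includes: (0,0), (0,1), (0,2), (0,3), (0,4), (0,5), (0,6), (0,7), (0,8), (1,0), (1,8), (2,0) ...
Target (A=5, B=3) not in reachable set → no.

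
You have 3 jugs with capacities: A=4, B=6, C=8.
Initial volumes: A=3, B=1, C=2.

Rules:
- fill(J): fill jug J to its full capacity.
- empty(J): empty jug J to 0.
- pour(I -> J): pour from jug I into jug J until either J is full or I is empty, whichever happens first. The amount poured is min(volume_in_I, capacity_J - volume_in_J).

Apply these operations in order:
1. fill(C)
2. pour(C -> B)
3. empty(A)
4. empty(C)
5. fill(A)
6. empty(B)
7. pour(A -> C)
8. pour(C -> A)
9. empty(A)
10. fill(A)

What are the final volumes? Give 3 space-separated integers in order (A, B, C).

Step 1: fill(C) -> (A=3 B=1 C=8)
Step 2: pour(C -> B) -> (A=3 B=6 C=3)
Step 3: empty(A) -> (A=0 B=6 C=3)
Step 4: empty(C) -> (A=0 B=6 C=0)
Step 5: fill(A) -> (A=4 B=6 C=0)
Step 6: empty(B) -> (A=4 B=0 C=0)
Step 7: pour(A -> C) -> (A=0 B=0 C=4)
Step 8: pour(C -> A) -> (A=4 B=0 C=0)
Step 9: empty(A) -> (A=0 B=0 C=0)
Step 10: fill(A) -> (A=4 B=0 C=0)

Answer: 4 0 0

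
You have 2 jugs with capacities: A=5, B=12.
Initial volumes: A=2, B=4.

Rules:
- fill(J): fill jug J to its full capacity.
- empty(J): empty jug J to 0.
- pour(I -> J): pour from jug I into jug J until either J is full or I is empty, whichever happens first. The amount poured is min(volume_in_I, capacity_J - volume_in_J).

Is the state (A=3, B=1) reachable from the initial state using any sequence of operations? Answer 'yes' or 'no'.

Answer: no

Derivation:
BFS explored all 35 reachable states.
Reachable set includes: (0,0), (0,1), (0,2), (0,3), (0,4), (0,5), (0,6), (0,7), (0,8), (0,9), (0,10), (0,11) ...
Target (A=3, B=1) not in reachable set → no.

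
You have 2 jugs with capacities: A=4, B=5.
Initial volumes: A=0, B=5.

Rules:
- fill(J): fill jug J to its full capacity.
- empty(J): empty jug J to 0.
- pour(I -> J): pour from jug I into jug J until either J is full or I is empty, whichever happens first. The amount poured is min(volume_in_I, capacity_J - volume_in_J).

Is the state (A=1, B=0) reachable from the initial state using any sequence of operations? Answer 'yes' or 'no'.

BFS from (A=0, B=5):
  1. pour(B -> A) -> (A=4 B=1)
  2. empty(A) -> (A=0 B=1)
  3. pour(B -> A) -> (A=1 B=0)
Target reached → yes.

Answer: yes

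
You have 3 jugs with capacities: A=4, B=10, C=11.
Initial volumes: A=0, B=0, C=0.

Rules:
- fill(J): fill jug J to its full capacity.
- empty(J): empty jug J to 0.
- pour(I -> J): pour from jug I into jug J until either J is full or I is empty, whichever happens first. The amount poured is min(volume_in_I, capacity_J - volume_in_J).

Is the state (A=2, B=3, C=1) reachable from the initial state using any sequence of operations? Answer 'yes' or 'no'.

Answer: no

Derivation:
BFS explored all 390 reachable states.
Reachable set includes: (0,0,0), (0,0,1), (0,0,2), (0,0,3), (0,0,4), (0,0,5), (0,0,6), (0,0,7), (0,0,8), (0,0,9), (0,0,10), (0,0,11) ...
Target (A=2, B=3, C=1) not in reachable set → no.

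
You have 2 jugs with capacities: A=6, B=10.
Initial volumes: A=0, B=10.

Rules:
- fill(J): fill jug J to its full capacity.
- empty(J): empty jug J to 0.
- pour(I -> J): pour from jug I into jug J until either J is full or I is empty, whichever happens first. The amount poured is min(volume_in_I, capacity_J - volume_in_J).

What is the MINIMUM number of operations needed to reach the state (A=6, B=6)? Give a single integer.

Answer: 4

Derivation:
BFS from (A=0, B=10). One shortest path:
  1. fill(A) -> (A=6 B=10)
  2. empty(B) -> (A=6 B=0)
  3. pour(A -> B) -> (A=0 B=6)
  4. fill(A) -> (A=6 B=6)
Reached target in 4 moves.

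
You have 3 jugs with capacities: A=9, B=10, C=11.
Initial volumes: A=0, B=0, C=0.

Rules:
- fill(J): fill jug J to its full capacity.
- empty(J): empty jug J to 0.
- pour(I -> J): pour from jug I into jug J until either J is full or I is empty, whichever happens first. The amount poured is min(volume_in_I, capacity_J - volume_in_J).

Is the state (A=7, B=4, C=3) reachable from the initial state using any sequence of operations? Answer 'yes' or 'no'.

Answer: no

Derivation:
BFS explored all 600 reachable states.
Reachable set includes: (0,0,0), (0,0,1), (0,0,2), (0,0,3), (0,0,4), (0,0,5), (0,0,6), (0,0,7), (0,0,8), (0,0,9), (0,0,10), (0,0,11) ...
Target (A=7, B=4, C=3) not in reachable set → no.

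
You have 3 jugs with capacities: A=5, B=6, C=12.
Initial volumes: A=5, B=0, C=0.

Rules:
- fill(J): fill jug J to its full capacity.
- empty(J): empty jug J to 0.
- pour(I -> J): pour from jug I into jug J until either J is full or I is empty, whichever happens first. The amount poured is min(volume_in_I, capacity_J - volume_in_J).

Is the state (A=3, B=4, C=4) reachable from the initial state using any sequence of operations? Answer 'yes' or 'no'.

Answer: no

Derivation:
BFS explored all 326 reachable states.
Reachable set includes: (0,0,0), (0,0,1), (0,0,2), (0,0,3), (0,0,4), (0,0,5), (0,0,6), (0,0,7), (0,0,8), (0,0,9), (0,0,10), (0,0,11) ...
Target (A=3, B=4, C=4) not in reachable set → no.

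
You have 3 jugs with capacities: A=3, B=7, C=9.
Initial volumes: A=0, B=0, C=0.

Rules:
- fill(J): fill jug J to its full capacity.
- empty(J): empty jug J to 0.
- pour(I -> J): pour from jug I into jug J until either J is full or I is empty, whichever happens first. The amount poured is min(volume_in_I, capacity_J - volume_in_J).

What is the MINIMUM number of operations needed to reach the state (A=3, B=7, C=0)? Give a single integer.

BFS from (A=0, B=0, C=0). One shortest path:
  1. fill(A) -> (A=3 B=0 C=0)
  2. fill(B) -> (A=3 B=7 C=0)
Reached target in 2 moves.

Answer: 2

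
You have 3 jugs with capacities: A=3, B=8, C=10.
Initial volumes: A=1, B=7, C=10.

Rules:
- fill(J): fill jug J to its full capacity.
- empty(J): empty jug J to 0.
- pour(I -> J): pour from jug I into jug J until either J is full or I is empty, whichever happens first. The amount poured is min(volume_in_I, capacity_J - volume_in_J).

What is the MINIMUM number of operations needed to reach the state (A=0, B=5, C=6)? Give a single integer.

BFS from (A=1, B=7, C=10). One shortest path:
  1. empty(B) -> (A=1 B=0 C=10)
  2. pour(A -> B) -> (A=0 B=1 C=10)
  3. pour(C -> B) -> (A=0 B=8 C=3)
  4. pour(B -> A) -> (A=3 B=5 C=3)
  5. pour(A -> C) -> (A=0 B=5 C=6)
Reached target in 5 moves.

Answer: 5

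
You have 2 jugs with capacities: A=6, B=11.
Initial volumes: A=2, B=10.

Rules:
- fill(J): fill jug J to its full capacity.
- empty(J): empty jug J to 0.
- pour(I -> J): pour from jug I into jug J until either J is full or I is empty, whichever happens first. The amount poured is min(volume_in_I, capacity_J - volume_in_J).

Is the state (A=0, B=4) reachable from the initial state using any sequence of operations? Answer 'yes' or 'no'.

Answer: yes

Derivation:
BFS from (A=2, B=10):
  1. empty(A) -> (A=0 B=10)
  2. pour(B -> A) -> (A=6 B=4)
  3. empty(A) -> (A=0 B=4)
Target reached → yes.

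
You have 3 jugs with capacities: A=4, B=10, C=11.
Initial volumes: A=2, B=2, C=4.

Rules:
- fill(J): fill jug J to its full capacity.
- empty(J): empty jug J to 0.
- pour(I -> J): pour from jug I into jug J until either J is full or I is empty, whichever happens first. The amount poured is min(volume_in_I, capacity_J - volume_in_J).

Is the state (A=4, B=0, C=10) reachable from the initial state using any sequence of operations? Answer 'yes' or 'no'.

Answer: yes

Derivation:
BFS from (A=2, B=2, C=4):
  1. fill(A) -> (A=4 B=2 C=4)
  2. fill(B) -> (A=4 B=10 C=4)
  3. empty(C) -> (A=4 B=10 C=0)
  4. pour(B -> C) -> (A=4 B=0 C=10)
Target reached → yes.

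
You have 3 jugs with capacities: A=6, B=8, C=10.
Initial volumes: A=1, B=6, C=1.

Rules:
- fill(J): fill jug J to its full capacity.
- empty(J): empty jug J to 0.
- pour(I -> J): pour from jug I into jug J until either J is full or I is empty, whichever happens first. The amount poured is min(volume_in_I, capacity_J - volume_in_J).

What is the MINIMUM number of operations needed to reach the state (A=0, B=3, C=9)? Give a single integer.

Answer: 5

Derivation:
BFS from (A=1, B=6, C=1). One shortest path:
  1. fill(B) -> (A=1 B=8 C=1)
  2. pour(B -> C) -> (A=1 B=0 C=9)
  3. fill(B) -> (A=1 B=8 C=9)
  4. pour(B -> A) -> (A=6 B=3 C=9)
  5. empty(A) -> (A=0 B=3 C=9)
Reached target in 5 moves.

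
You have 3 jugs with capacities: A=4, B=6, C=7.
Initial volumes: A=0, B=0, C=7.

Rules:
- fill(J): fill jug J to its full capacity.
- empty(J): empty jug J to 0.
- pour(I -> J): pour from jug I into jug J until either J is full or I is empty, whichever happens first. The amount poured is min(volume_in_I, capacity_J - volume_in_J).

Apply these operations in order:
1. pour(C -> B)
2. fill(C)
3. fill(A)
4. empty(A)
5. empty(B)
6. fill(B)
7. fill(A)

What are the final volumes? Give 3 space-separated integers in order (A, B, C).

Answer: 4 6 7

Derivation:
Step 1: pour(C -> B) -> (A=0 B=6 C=1)
Step 2: fill(C) -> (A=0 B=6 C=7)
Step 3: fill(A) -> (A=4 B=6 C=7)
Step 4: empty(A) -> (A=0 B=6 C=7)
Step 5: empty(B) -> (A=0 B=0 C=7)
Step 6: fill(B) -> (A=0 B=6 C=7)
Step 7: fill(A) -> (A=4 B=6 C=7)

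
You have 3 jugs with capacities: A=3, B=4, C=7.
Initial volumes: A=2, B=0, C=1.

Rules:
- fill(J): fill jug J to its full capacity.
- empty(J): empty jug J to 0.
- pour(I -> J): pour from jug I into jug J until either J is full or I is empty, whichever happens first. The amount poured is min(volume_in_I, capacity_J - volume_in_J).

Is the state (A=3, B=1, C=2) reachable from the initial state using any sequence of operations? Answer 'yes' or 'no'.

BFS from (A=2, B=0, C=1):
  1. pour(C -> B) -> (A=2 B=1 C=0)
  2. pour(A -> C) -> (A=0 B=1 C=2)
  3. fill(A) -> (A=3 B=1 C=2)
Target reached → yes.

Answer: yes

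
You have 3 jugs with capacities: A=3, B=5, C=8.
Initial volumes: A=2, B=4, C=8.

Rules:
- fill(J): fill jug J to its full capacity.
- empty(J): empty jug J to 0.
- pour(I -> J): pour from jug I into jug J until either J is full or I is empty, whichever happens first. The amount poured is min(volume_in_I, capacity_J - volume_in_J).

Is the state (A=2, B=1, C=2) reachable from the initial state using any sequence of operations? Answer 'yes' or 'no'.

Answer: no

Derivation:
BFS explored all 160 reachable states.
Reachable set includes: (0,0,0), (0,0,1), (0,0,2), (0,0,3), (0,0,4), (0,0,5), (0,0,6), (0,0,7), (0,0,8), (0,1,0), (0,1,1), (0,1,2) ...
Target (A=2, B=1, C=2) not in reachable set → no.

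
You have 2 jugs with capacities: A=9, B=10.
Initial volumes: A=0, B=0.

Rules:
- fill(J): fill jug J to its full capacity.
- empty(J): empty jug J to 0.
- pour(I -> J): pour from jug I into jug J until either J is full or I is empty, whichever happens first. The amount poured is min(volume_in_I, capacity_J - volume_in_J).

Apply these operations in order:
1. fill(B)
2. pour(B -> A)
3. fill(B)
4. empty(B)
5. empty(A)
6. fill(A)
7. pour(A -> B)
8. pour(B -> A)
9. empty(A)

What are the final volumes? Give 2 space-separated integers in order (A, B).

Step 1: fill(B) -> (A=0 B=10)
Step 2: pour(B -> A) -> (A=9 B=1)
Step 3: fill(B) -> (A=9 B=10)
Step 4: empty(B) -> (A=9 B=0)
Step 5: empty(A) -> (A=0 B=0)
Step 6: fill(A) -> (A=9 B=0)
Step 7: pour(A -> B) -> (A=0 B=9)
Step 8: pour(B -> A) -> (A=9 B=0)
Step 9: empty(A) -> (A=0 B=0)

Answer: 0 0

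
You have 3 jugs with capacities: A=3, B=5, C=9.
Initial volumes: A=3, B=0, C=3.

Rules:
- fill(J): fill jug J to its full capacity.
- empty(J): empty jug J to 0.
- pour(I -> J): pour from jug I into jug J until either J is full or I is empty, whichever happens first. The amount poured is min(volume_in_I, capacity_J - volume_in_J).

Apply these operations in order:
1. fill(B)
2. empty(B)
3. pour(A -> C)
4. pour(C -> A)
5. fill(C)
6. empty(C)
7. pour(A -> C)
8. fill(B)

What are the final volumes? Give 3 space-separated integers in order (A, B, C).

Answer: 0 5 3

Derivation:
Step 1: fill(B) -> (A=3 B=5 C=3)
Step 2: empty(B) -> (A=3 B=0 C=3)
Step 3: pour(A -> C) -> (A=0 B=0 C=6)
Step 4: pour(C -> A) -> (A=3 B=0 C=3)
Step 5: fill(C) -> (A=3 B=0 C=9)
Step 6: empty(C) -> (A=3 B=0 C=0)
Step 7: pour(A -> C) -> (A=0 B=0 C=3)
Step 8: fill(B) -> (A=0 B=5 C=3)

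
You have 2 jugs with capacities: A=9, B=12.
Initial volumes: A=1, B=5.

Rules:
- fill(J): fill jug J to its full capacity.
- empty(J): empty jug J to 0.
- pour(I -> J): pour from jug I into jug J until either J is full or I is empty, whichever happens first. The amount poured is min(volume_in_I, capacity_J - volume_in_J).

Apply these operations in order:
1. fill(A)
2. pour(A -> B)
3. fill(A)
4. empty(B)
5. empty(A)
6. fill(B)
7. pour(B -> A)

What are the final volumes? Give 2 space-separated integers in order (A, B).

Answer: 9 3

Derivation:
Step 1: fill(A) -> (A=9 B=5)
Step 2: pour(A -> B) -> (A=2 B=12)
Step 3: fill(A) -> (A=9 B=12)
Step 4: empty(B) -> (A=9 B=0)
Step 5: empty(A) -> (A=0 B=0)
Step 6: fill(B) -> (A=0 B=12)
Step 7: pour(B -> A) -> (A=9 B=3)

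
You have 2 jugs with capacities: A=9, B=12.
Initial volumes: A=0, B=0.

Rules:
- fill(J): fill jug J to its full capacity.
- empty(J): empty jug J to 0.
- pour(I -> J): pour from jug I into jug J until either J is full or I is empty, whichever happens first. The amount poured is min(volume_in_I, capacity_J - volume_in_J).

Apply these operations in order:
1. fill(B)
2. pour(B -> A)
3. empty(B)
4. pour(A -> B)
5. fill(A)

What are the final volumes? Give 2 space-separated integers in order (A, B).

Step 1: fill(B) -> (A=0 B=12)
Step 2: pour(B -> A) -> (A=9 B=3)
Step 3: empty(B) -> (A=9 B=0)
Step 4: pour(A -> B) -> (A=0 B=9)
Step 5: fill(A) -> (A=9 B=9)

Answer: 9 9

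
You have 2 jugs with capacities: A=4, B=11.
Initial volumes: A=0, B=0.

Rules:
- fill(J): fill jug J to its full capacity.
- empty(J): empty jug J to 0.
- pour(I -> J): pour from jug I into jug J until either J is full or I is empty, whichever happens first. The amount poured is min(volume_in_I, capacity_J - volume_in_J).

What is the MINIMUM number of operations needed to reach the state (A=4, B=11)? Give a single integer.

Answer: 2

Derivation:
BFS from (A=0, B=0). One shortest path:
  1. fill(A) -> (A=4 B=0)
  2. fill(B) -> (A=4 B=11)
Reached target in 2 moves.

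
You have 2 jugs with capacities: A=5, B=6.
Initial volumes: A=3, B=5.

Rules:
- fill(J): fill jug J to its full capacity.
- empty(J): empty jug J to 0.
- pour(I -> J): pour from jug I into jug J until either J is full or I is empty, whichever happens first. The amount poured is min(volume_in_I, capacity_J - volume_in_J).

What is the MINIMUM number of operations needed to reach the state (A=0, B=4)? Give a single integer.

Answer: 3

Derivation:
BFS from (A=3, B=5). One shortest path:
  1. fill(B) -> (A=3 B=6)
  2. pour(B -> A) -> (A=5 B=4)
  3. empty(A) -> (A=0 B=4)
Reached target in 3 moves.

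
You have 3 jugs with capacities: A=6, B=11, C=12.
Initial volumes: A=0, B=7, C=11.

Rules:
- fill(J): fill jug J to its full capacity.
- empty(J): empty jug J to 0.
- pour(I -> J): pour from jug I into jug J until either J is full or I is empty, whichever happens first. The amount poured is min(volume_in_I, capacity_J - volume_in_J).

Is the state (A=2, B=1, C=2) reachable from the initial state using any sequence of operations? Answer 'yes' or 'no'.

BFS explored all 542 reachable states.
Reachable set includes: (0,0,0), (0,0,1), (0,0,2), (0,0,3), (0,0,4), (0,0,5), (0,0,6), (0,0,7), (0,0,8), (0,0,9), (0,0,10), (0,0,11) ...
Target (A=2, B=1, C=2) not in reachable set → no.

Answer: no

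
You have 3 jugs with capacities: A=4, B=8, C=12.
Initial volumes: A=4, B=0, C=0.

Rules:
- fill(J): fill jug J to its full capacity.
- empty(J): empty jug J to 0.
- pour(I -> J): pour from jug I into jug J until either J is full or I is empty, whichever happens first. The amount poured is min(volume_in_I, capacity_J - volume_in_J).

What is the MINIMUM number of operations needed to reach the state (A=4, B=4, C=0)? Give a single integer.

Answer: 2

Derivation:
BFS from (A=4, B=0, C=0). One shortest path:
  1. pour(A -> B) -> (A=0 B=4 C=0)
  2. fill(A) -> (A=4 B=4 C=0)
Reached target in 2 moves.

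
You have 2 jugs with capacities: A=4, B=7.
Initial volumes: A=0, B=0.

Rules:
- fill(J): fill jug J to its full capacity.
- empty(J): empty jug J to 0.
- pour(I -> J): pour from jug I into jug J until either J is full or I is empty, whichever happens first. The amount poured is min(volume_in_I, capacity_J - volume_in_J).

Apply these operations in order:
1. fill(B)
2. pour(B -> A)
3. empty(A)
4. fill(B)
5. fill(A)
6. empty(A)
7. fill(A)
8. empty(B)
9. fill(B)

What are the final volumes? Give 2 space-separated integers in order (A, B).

Step 1: fill(B) -> (A=0 B=7)
Step 2: pour(B -> A) -> (A=4 B=3)
Step 3: empty(A) -> (A=0 B=3)
Step 4: fill(B) -> (A=0 B=7)
Step 5: fill(A) -> (A=4 B=7)
Step 6: empty(A) -> (A=0 B=7)
Step 7: fill(A) -> (A=4 B=7)
Step 8: empty(B) -> (A=4 B=0)
Step 9: fill(B) -> (A=4 B=7)

Answer: 4 7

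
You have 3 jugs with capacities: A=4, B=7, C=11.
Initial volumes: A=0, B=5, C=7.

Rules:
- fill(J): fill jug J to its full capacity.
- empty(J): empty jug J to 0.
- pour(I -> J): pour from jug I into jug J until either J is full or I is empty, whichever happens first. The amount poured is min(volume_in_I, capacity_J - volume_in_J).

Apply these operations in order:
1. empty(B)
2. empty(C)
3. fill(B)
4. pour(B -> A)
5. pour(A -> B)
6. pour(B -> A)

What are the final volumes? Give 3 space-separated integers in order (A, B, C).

Answer: 4 3 0

Derivation:
Step 1: empty(B) -> (A=0 B=0 C=7)
Step 2: empty(C) -> (A=0 B=0 C=0)
Step 3: fill(B) -> (A=0 B=7 C=0)
Step 4: pour(B -> A) -> (A=4 B=3 C=0)
Step 5: pour(A -> B) -> (A=0 B=7 C=0)
Step 6: pour(B -> A) -> (A=4 B=3 C=0)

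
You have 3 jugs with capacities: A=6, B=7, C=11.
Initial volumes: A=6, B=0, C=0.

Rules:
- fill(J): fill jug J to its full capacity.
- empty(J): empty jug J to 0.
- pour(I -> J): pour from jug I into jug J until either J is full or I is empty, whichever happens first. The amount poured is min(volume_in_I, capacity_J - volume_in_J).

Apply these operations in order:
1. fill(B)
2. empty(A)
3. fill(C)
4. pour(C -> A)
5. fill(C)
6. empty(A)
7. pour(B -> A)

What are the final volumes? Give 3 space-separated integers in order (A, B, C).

Answer: 6 1 11

Derivation:
Step 1: fill(B) -> (A=6 B=7 C=0)
Step 2: empty(A) -> (A=0 B=7 C=0)
Step 3: fill(C) -> (A=0 B=7 C=11)
Step 4: pour(C -> A) -> (A=6 B=7 C=5)
Step 5: fill(C) -> (A=6 B=7 C=11)
Step 6: empty(A) -> (A=0 B=7 C=11)
Step 7: pour(B -> A) -> (A=6 B=1 C=11)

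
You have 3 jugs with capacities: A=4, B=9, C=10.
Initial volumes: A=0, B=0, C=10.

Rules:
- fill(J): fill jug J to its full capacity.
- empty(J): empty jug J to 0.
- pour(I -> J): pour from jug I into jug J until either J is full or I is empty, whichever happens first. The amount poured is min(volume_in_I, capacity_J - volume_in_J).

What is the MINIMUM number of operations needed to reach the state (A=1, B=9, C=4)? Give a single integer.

Answer: 5

Derivation:
BFS from (A=0, B=0, C=10). One shortest path:
  1. pour(C -> A) -> (A=4 B=0 C=6)
  2. pour(C -> B) -> (A=4 B=6 C=0)
  3. pour(A -> C) -> (A=0 B=6 C=4)
  4. fill(A) -> (A=4 B=6 C=4)
  5. pour(A -> B) -> (A=1 B=9 C=4)
Reached target in 5 moves.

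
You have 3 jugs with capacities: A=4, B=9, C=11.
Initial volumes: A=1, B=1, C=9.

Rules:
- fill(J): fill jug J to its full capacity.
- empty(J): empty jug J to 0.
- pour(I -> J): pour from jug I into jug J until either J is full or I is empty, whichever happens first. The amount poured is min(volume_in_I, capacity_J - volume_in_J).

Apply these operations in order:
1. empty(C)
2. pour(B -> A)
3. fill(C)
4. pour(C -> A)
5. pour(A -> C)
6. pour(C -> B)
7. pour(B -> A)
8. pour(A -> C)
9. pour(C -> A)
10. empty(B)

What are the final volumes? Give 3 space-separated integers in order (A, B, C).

Step 1: empty(C) -> (A=1 B=1 C=0)
Step 2: pour(B -> A) -> (A=2 B=0 C=0)
Step 3: fill(C) -> (A=2 B=0 C=11)
Step 4: pour(C -> A) -> (A=4 B=0 C=9)
Step 5: pour(A -> C) -> (A=2 B=0 C=11)
Step 6: pour(C -> B) -> (A=2 B=9 C=2)
Step 7: pour(B -> A) -> (A=4 B=7 C=2)
Step 8: pour(A -> C) -> (A=0 B=7 C=6)
Step 9: pour(C -> A) -> (A=4 B=7 C=2)
Step 10: empty(B) -> (A=4 B=0 C=2)

Answer: 4 0 2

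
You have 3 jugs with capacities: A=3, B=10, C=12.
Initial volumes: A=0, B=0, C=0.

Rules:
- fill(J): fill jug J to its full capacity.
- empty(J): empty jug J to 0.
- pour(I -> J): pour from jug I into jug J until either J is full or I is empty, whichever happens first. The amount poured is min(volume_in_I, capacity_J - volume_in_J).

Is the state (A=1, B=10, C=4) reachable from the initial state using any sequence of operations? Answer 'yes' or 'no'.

Answer: yes

Derivation:
BFS from (A=0, B=0, C=0):
  1. fill(C) -> (A=0 B=0 C=12)
  2. pour(C -> B) -> (A=0 B=10 C=2)
  3. pour(C -> A) -> (A=2 B=10 C=0)
  4. pour(B -> C) -> (A=2 B=0 C=10)
  5. pour(A -> B) -> (A=0 B=2 C=10)
  6. fill(A) -> (A=3 B=2 C=10)
  7. pour(A -> C) -> (A=1 B=2 C=12)
  8. pour(C -> B) -> (A=1 B=10 C=4)
Target reached → yes.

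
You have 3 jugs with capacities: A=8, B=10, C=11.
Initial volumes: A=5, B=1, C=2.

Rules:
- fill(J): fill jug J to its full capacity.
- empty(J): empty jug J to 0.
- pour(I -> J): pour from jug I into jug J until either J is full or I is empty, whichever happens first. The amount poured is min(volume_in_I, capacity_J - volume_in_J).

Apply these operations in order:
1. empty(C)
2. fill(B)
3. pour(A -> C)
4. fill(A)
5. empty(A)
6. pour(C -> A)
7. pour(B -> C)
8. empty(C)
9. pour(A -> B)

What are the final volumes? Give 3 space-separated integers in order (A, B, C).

Answer: 0 5 0

Derivation:
Step 1: empty(C) -> (A=5 B=1 C=0)
Step 2: fill(B) -> (A=5 B=10 C=0)
Step 3: pour(A -> C) -> (A=0 B=10 C=5)
Step 4: fill(A) -> (A=8 B=10 C=5)
Step 5: empty(A) -> (A=0 B=10 C=5)
Step 6: pour(C -> A) -> (A=5 B=10 C=0)
Step 7: pour(B -> C) -> (A=5 B=0 C=10)
Step 8: empty(C) -> (A=5 B=0 C=0)
Step 9: pour(A -> B) -> (A=0 B=5 C=0)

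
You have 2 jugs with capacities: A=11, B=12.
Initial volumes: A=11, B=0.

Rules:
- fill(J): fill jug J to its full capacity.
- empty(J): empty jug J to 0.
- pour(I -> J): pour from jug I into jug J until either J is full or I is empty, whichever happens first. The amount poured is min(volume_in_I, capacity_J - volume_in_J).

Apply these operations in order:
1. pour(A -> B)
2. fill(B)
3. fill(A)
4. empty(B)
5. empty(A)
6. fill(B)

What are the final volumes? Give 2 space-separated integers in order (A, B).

Step 1: pour(A -> B) -> (A=0 B=11)
Step 2: fill(B) -> (A=0 B=12)
Step 3: fill(A) -> (A=11 B=12)
Step 4: empty(B) -> (A=11 B=0)
Step 5: empty(A) -> (A=0 B=0)
Step 6: fill(B) -> (A=0 B=12)

Answer: 0 12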